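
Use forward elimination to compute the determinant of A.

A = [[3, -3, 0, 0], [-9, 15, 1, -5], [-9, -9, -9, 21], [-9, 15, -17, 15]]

Forward elimination:
R2 <- R2 - (-3)*R1:  [  0   6   1  -5 ]
R3 <- R3 - (-3)*R1:  [   0  -18   -9   21 ]
R4 <- R4 - (-3)*R1:  [   0    6  -17   15 ]
R3 <- R3 - (-3)*R2:  [  0   0  -6   6 ]
R4 <- R4 - (1)*R2:  [   0    0  -18   20 ]
R4 <- R4 - (3)*R3:  [ 0  0  0  2 ]
Upper-triangular form:
[ 3  -3   0   0 ]
[ 0   6   1  -5 ]
[ 0   0  -6   6 ]
[ 0   0   0   2 ]
det(A) = (-1)^0 * (3) * (6) * (-6) * (2) = -216  (0 row swaps -> sign +1)

det(A) = -216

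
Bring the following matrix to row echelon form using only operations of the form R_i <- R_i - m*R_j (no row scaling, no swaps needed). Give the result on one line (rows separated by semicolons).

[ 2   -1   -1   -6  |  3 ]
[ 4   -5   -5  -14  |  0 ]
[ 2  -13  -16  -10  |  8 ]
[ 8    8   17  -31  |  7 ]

REF = [2 -1 -1 -6 3; 0 -3 -3 -2 -6; 0 0 -3 4 29; 0 0 0 -3 58]

Forward elimination:
R2 <- R2 - (2)*R1:  [  0  -3  -3  -2  -6 ]
R3 <- R3 - (1)*R1:  [   0  -12  -15   -4    5 ]
R4 <- R4 - (4)*R1:  [  0  12  21  -7  -5 ]
R3 <- R3 - (4)*R2:  [  0   0  -3   4  29 ]
R4 <- R4 - (-4)*R2:  [   0    0    9  -15  -29 ]
R4 <- R4 - (-3)*R3:  [  0   0   0  -3  58 ]
Row echelon form:
[ 2  -1  -1  -6  |   3 ]
[ 0  -3  -3  -2  |  -6 ]
[ 0   0  -3   4  |  29 ]
[ 0   0   0  -3  |  58 ]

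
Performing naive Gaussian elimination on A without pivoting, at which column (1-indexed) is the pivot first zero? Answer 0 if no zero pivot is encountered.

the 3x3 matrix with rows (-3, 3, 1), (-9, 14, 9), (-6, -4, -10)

Naive forward elimination:
R2 <- R2 - (3)*R1:  [ 0  5  6 ]
R3 <- R3 - (2)*R1:  [   0  -10  -12 ]
R3 <- R3 - (-2)*R2:  [ 0  0  0 ]
Matrix at this point:
[ -3  3  1 ]
[  0  5  6 ]
[  0  0  0 ]
Pivot entry (3,3) in the last row is zero and there are no rows below to swap with -> zero pivot in column 3 (A is singular).

first zero-pivot column = 3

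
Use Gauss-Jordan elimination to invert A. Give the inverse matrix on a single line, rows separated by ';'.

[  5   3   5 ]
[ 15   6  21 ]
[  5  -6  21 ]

inverse = [42/5 -31/10 11/10; -7 8/3 -1; -4 3/2 -1/2]

Gauss-Jordan on [A | I]:
R1 <- (1/5)*R1:  [   1  3/5    1  |  1/5    0    0 ]
R2 <- R2 - (15)*R1:  [  0  -3   6  |  -3   1   0 ]
R3 <- R3 - (5)*R1:  [  0  -9  16  |  -1   0   1 ]
R2 <- (1/-3)*R2:  [    0     1    -2  |     1  -1/3     0 ]
R1 <- R1 - (3/5)*R2:  [    1     0  11/5  |  -2/5   1/5     0 ]
R3 <- R3 - (-9)*R2:  [  0   0  -2  |   8  -3   1 ]
R3 <- (1/-2)*R3:  [    0     0     1  |    -4   3/2  -1/2 ]
R1 <- R1 - (11/5)*R3:  [      1       0       0  |    42/5  -31/10   11/10 ]
R2 <- R2 - (-2)*R3:  [   0    1    0  |   -7  8/3   -1 ]
Right block of [I | A^{-1}] is the inverse:
[ 42/5  -31/10  11/10 ]
[   -7     8/3     -1 ]
[   -4     3/2   -1/2 ]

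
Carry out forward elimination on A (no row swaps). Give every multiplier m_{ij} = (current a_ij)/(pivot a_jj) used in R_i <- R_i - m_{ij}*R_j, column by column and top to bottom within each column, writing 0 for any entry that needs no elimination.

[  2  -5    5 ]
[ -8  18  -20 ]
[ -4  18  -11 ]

multipliers: -4, -2, -4

Forward elimination:
R2 <- R2 - (-4)*R1:  [  0  -2   0 ]
R3 <- R3 - (-2)*R1:  [  0   8  -1 ]
R3 <- R3 - (-4)*R2:  [  0   0  -1 ]
Multipliers (in order of application): m_{21} = -4, m_{31} = -2, m_{32} = -4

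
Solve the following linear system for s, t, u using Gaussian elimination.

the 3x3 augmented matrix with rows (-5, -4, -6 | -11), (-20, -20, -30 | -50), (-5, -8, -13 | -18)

Forward elimination on [A|b]:
R2 <- R2 - (4)*R1:  [  0  -4  -6  -6 ]
R3 <- R3 - (1)*R1:  [  0  -4  -7  -7 ]
R3 <- R3 - (1)*R2:  [  0   0  -1  -1 ]
Row echelon form:
[ -5  -4  -6  |  -11 ]
[  0  -4  -6  |   -6 ]
[  0   0  -1  |   -1 ]
Back-substitution:
u = (-1) / -1 = 1
t = (-6 - (-6)*(1)) / -4 = 0
s = (-11 - (-4)*(0) - (-6)*(1)) / -5 = 1

(1, 0, 1)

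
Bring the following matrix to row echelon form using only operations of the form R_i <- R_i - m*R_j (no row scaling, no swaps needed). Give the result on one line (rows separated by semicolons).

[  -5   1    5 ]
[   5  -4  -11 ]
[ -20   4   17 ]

Forward elimination:
R2 <- R2 - (-1)*R1:  [  0  -3  -6 ]
R3 <- R3 - (4)*R1:  [  0   0  -3 ]
Row echelon form:
[ -5   1   5 ]
[  0  -3  -6 ]
[  0   0  -3 ]

REF = [-5 1 5; 0 -3 -6; 0 0 -3]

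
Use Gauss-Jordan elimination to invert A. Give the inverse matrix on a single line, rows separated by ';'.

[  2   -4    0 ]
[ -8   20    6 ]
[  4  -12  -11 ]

Gauss-Jordan on [A | I]:
R1 <- (1/2)*R1:  [   1   -2    0  |  1/2    0    0 ]
R2 <- R2 - (-8)*R1:  [ 0  4  6  |  4  1  0 ]
R3 <- R3 - (4)*R1:  [   0   -4  -11  |   -2    0    1 ]
R2 <- (1/4)*R2:  [   0    1  3/2  |    1  1/4    0 ]
R1 <- R1 - (-2)*R2:  [   1    0    3  |  5/2  1/2    0 ]
R3 <- R3 - (-4)*R2:  [  0   0  -5  |   2   1   1 ]
R3 <- (1/-5)*R3:  [    0     0     1  |  -2/5  -1/5  -1/5 ]
R1 <- R1 - (3)*R3:  [     1      0      0  |  37/10  11/10    3/5 ]
R2 <- R2 - (3/2)*R3:  [     0      1      0  |    8/5  11/20   3/10 ]
Right block of [I | A^{-1}] is the inverse:
[ 37/10  11/10   3/5 ]
[   8/5  11/20  3/10 ]
[  -2/5   -1/5  -1/5 ]

inverse = [37/10 11/10 3/5; 8/5 11/20 3/10; -2/5 -1/5 -1/5]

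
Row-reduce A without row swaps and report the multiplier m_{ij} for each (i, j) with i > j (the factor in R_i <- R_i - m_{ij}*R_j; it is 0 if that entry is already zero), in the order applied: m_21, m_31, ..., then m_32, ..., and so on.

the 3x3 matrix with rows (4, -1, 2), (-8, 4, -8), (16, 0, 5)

multipliers: -2, 4, 2

Forward elimination:
R2 <- R2 - (-2)*R1:  [  0   2  -4 ]
R3 <- R3 - (4)*R1:  [  0   4  -3 ]
R3 <- R3 - (2)*R2:  [ 0  0  5 ]
Multipliers (in order of application): m_{21} = -2, m_{31} = 4, m_{32} = 2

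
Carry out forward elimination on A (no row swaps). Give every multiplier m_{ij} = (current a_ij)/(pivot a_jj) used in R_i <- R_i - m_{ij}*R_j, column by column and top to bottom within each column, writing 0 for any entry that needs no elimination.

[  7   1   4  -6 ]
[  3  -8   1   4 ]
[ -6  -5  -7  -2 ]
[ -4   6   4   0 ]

multipliers: 3/7, -6/7, -4/7, 29/59, -46/59, -169/95

Forward elimination:
R2 <- R2 - (3/7)*R1:  [     0  -59/7   -5/7   46/7 ]
R3 <- R3 - (-6/7)*R1:  [     0  -29/7  -25/7  -50/7 ]
R4 <- R4 - (-4/7)*R1:  [     0   46/7   44/7  -24/7 ]
R3 <- R3 - (29/59)*R2:  [       0        0  -190/59  -612/59 ]
R4 <- R4 - (-46/59)*R2:  [      0       0  338/59  100/59 ]
R4 <- R4 - (-169/95)*R3:  [        0         0         0  -1592/95 ]
Multipliers (in order of application): m_{21} = 3/7, m_{31} = -6/7, m_{41} = -4/7, m_{32} = 29/59, m_{42} = -46/59, m_{43} = -169/95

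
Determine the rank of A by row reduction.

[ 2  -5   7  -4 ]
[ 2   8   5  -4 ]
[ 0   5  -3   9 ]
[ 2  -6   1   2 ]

Row reduction:
R2 <- R2 - (1)*R1:  [  0  13  -2   0 ]
R4 <- R4 - (1)*R1:  [  0  -1  -6   6 ]
R3 <- R3 - (5/13)*R2:  [      0       0  -29/13       9 ]
R4 <- R4 - (-1/13)*R2:  [      0       0  -80/13       6 ]
R4 <- R4 - (80/29)*R3:  [       0        0        0  -546/29 ]
Row echelon form:
[ 2  -5       7       -4 ]
[ 0  13      -2        0 ]
[ 0   0  -29/13        9 ]
[ 0   0       0  -546/29 ]
Nonzero rows / pivot columns: 4

rank(A) = 4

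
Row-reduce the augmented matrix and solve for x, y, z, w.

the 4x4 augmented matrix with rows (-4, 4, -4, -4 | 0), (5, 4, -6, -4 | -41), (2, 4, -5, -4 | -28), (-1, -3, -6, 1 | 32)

(-5, -4, -2, 3)

Forward elimination on [A|b]:
R2 <- R2 - (-5/4)*R1:  [   0    9  -11   -9  -41 ]
R3 <- R3 - (-1/2)*R1:  [   0    6   -7   -6  -28 ]
R4 <- R4 - (1/4)*R1:  [  0  -4  -5   2  32 ]
R3 <- R3 - (2/3)*R2:  [    0     0   1/3     0  -2/3 ]
R4 <- R4 - (-4/9)*R2:  [     0      0  -89/9     -2  124/9 ]
R4 <- R4 - (-89/3)*R3:  [  0   0   0  -2  -6 ]
Row echelon form:
[ -4  4   -4  -4  |     0 ]
[  0  9  -11  -9  |   -41 ]
[  0  0  1/3   0  |  -2/3 ]
[  0  0    0  -2  |    -6 ]
Back-substitution:
w = (-6) / -2 = 3
z = (-2/3) / (1/3) = -2
y = (-41 - (-11)*(-2) - (-9)*(3)) / 9 = -4
x = (0 - (4)*(-4) - (-4)*(-2) - (-4)*(3)) / -4 = -5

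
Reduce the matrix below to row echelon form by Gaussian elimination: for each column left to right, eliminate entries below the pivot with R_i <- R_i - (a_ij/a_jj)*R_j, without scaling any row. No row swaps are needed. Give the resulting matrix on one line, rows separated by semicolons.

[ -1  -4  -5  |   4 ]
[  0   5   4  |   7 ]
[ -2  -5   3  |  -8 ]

Forward elimination:
R3 <- R3 - (2)*R1:  [   0    3   13  -16 ]
R3 <- R3 - (3/5)*R2:  [      0       0    53/5  -101/5 ]
Row echelon form:
[ -1  -4    -5  |       4 ]
[  0   5     4  |       7 ]
[  0   0  53/5  |  -101/5 ]

REF = [-1 -4 -5 4; 0 5 4 7; 0 0 53/5 -101/5]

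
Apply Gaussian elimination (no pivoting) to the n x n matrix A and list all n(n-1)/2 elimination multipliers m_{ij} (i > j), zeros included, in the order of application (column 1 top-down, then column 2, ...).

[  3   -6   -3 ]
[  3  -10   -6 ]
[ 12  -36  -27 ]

multipliers: 1, 4, 3

Forward elimination:
R2 <- R2 - (1)*R1:  [  0  -4  -3 ]
R3 <- R3 - (4)*R1:  [   0  -12  -15 ]
R3 <- R3 - (3)*R2:  [  0   0  -6 ]
Multipliers (in order of application): m_{21} = 1, m_{31} = 4, m_{32} = 3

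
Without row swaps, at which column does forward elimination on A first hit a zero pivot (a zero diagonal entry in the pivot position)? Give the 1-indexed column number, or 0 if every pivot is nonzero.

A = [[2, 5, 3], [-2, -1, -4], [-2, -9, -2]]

first zero-pivot column = 3

Naive forward elimination:
R2 <- R2 - (-1)*R1:  [  0   4  -1 ]
R3 <- R3 - (-1)*R1:  [  0  -4   1 ]
R3 <- R3 - (-1)*R2:  [ 0  0  0 ]
Matrix at this point:
[ 2  5   3 ]
[ 0  4  -1 ]
[ 0  0   0 ]
Pivot entry (3,3) in the last row is zero and there are no rows below to swap with -> zero pivot in column 3 (A is singular).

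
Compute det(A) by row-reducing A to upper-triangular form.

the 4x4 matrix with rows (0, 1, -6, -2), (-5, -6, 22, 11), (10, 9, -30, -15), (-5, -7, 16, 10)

Forward elimination:
R1 <-> R2   (pivot in column 1 was zero)
[ -5  -6   22   11 ]
[  0   1   -6   -2 ]
[ 10   9  -30  -15 ]
[ -5  -7   16   10 ]
R3 <- R3 - (-2)*R1:  [  0  -3  14   7 ]
R4 <- R4 - (1)*R1:  [  0  -1  -6  -1 ]
R3 <- R3 - (-3)*R2:  [  0   0  -4   1 ]
R4 <- R4 - (-1)*R2:  [   0    0  -12   -3 ]
R4 <- R4 - (3)*R3:  [  0   0   0  -6 ]
Upper-triangular form:
[ -5  -6  22  11 ]
[  0   1  -6  -2 ]
[  0   0  -4   1 ]
[  0   0   0  -6 ]
det(A) = (-1)^1 * (-5) * (1) * (-4) * (-6) = 120  (1 row swap -> sign -1)

det(A) = 120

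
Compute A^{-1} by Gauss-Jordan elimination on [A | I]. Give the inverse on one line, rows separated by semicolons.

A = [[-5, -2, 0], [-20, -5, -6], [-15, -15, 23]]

Gauss-Jordan on [A | I]:
R1 <- (1/-5)*R1:  [    1   2/5     0  |  -1/5     0     0 ]
R2 <- R2 - (-20)*R1:  [  0   3  -6  |  -4   1   0 ]
R3 <- R3 - (-15)*R1:  [  0  -9  23  |  -3   0   1 ]
R2 <- (1/3)*R2:  [    0     1    -2  |  -4/3   1/3     0 ]
R1 <- R1 - (2/5)*R2:  [     1      0    4/5  |    1/3  -2/15      0 ]
R3 <- R3 - (-9)*R2:  [   0    0    5  |  -15    3    1 ]
R3 <- (1/5)*R3:  [   0    0    1  |   -3  3/5  1/5 ]
R1 <- R1 - (4/5)*R3:  [      1       0       0  |   41/15  -46/75   -4/25 ]
R2 <- R2 - (-2)*R3:  [     0      1      0  |  -22/3  23/15    2/5 ]
Right block of [I | A^{-1}] is the inverse:
[ 41/15  -46/75  -4/25 ]
[ -22/3   23/15    2/5 ]
[    -3     3/5    1/5 ]

inverse = [41/15 -46/75 -4/25; -22/3 23/15 2/5; -3 3/5 1/5]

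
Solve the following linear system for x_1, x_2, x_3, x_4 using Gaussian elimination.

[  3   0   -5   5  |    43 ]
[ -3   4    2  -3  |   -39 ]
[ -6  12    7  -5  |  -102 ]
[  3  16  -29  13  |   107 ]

Forward elimination on [A|b]:
R2 <- R2 - (-1)*R1:  [  0   4  -3   2   4 ]
R3 <- R3 - (-2)*R1:  [   0   12   -3    5  -16 ]
R4 <- R4 - (1)*R1:  [   0   16  -24    8   64 ]
R3 <- R3 - (3)*R2:  [   0    0    6   -1  -28 ]
R4 <- R4 - (4)*R2:  [   0    0  -12    0   48 ]
R4 <- R4 - (-2)*R3:  [  0   0   0  -2  -8 ]
Row echelon form:
[ 3  0  -5   5  |   43 ]
[ 0  4  -3   2  |    4 ]
[ 0  0   6  -1  |  -28 ]
[ 0  0   0  -2  |   -8 ]
Back-substitution:
x_4 = (-8) / -2 = 4
x_3 = (-28 - (-1)*(4)) / 6 = -4
x_2 = (4 - (-3)*(-4) - (2)*(4)) / 4 = -4
x_1 = (43 - (-5)*(-4) - (5)*(4)) / 3 = 1

(1, -4, -4, 4)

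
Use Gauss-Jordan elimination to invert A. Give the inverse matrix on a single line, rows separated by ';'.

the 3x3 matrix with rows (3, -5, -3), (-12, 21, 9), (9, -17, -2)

Gauss-Jordan on [A | I]:
R1 <- (1/3)*R1:  [    1  -5/3    -1  |   1/3     0     0 ]
R2 <- R2 - (-12)*R1:  [  0   1  -3  |   4   1   0 ]
R3 <- R3 - (9)*R1:  [  0  -2   7  |  -3   0   1 ]
R1 <- R1 - (-5/3)*R2:  [   1    0   -6  |    7  5/3    0 ]
R3 <- R3 - (-2)*R2:  [ 0  0  1  |  5  2  1 ]
R1 <- R1 - (-6)*R3:  [    1     0     0  |    37  41/3     6 ]
R2 <- R2 - (-3)*R3:  [  0   1   0  |  19   7   3 ]
Right block of [I | A^{-1}] is the inverse:
[ 37  41/3  6 ]
[ 19     7  3 ]
[  5     2  1 ]

inverse = [37 41/3 6; 19 7 3; 5 2 1]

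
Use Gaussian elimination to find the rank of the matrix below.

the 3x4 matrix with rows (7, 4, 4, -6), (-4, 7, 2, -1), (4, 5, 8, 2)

Row reduction:
R2 <- R2 - (-4/7)*R1:  [     0   65/7   30/7  -31/7 ]
R3 <- R3 - (4/7)*R1:  [    0  19/7  40/7  38/7 ]
R3 <- R3 - (19/65)*R2:  [      0       0   58/13  437/65 ]
Row echelon form:
[ 7     4      4      -6 ]
[ 0  65/7   30/7   -31/7 ]
[ 0     0  58/13  437/65 ]
Nonzero rows / pivot columns: 3

rank(A) = 3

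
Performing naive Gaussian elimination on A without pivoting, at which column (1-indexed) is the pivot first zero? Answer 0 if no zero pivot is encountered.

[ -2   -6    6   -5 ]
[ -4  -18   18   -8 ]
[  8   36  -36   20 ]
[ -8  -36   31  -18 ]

Naive forward elimination:
R2 <- R2 - (2)*R1:  [  0  -6   6   2 ]
R3 <- R3 - (-4)*R1:  [   0   12  -12    0 ]
R4 <- R4 - (4)*R1:  [   0  -12    7    2 ]
R3 <- R3 - (-2)*R2:  [ 0  0  0  4 ]
R4 <- R4 - (2)*R2:  [  0   0  -5  -2 ]
Matrix at this point:
[ -2  -6   6  -5 ]
[  0  -6   6   2 ]
[  0   0   0   4 ]
[  0   0  -5  -2 ]
Pivot entry (3,3) is zero but row 4 has -5 in column 3 -> naive elimination stops; a row interchange (e.g. R3 <-> R4) would be required here.

first zero-pivot column = 3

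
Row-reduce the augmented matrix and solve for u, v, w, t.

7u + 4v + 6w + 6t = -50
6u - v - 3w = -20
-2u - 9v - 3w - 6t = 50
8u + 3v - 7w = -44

(-4, -4, 0, -1)

Forward elimination on [A|b]:
R2 <- R2 - (6/7)*R1:  [     0  -31/7  -57/7  -36/7  160/7 ]
R3 <- R3 - (-2/7)*R1:  [     0  -55/7   -9/7  -30/7  250/7 ]
R4 <- R4 - (8/7)*R1:  [     0  -11/7  -97/7  -48/7   92/7 ]
R3 <- R3 - (55/31)*R2:  [       0        0   408/31   150/31  -150/31 ]
R4 <- R4 - (11/31)*R2:  [       0        0  -340/31  -156/31   156/31 ]
R4 <- R4 - (-5/6)*R3:  [  0   0   0  -1   1 ]
Row echelon form:
[ 7      4       6       6  |      -50 ]
[ 0  -31/7   -57/7   -36/7  |    160/7 ]
[ 0      0  408/31  150/31  |  -150/31 ]
[ 0      0       0      -1  |        1 ]
Back-substitution:
t = (1) / -1 = -1
w = (-150/31 - (150/31)*(-1)) / (408/31) = 0
v = (160/7 - (-57/7)*(0) - (-36/7)*(-1)) / (-31/7) = -4
u = (-50 - (4)*(-4) - (6)*(0) - (6)*(-1)) / 7 = -4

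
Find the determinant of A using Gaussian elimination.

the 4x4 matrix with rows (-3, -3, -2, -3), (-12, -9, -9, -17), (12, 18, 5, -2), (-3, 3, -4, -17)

det(A) = -36

Forward elimination:
R2 <- R2 - (4)*R1:  [  0   3  -1  -5 ]
R3 <- R3 - (-4)*R1:  [   0    6   -3  -14 ]
R4 <- R4 - (1)*R1:  [   0    6   -2  -14 ]
R3 <- R3 - (2)*R2:  [  0   0  -1  -4 ]
R4 <- R4 - (2)*R2:  [  0   0   0  -4 ]
Upper-triangular form:
[ -3  -3  -2  -3 ]
[  0   3  -1  -5 ]
[  0   0  -1  -4 ]
[  0   0   0  -4 ]
det(A) = (-1)^0 * (-3) * (3) * (-1) * (-4) = -36  (0 row swaps -> sign +1)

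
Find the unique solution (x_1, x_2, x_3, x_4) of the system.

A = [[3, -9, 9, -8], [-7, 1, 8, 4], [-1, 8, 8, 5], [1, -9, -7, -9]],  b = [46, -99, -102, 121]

Forward elimination on [A|b]:
R2 <- R2 - (-7/3)*R1:  [     0    -20     29  -44/3   25/3 ]
R3 <- R3 - (-1/3)*R1:  [      0       5      11     7/3  -260/3 ]
R4 <- R4 - (1/3)*R1:  [     0     -6    -10  -19/3  317/3 ]
R3 <- R3 - (-1/4)*R2:  [        0         0      73/4      -4/3  -1015/12 ]
R4 <- R4 - (3/10)*R2:  [       0        0  -187/10   -29/15    619/6 ]
R4 <- R4 - (-374/365)*R3:  [          0           0           0  -3613/1095    3613/219 ]
Row echelon form:
[ 3   -9     9          -8  |        46 ]
[ 0  -20    29       -44/3  |      25/3 ]
[ 0    0  73/4        -4/3  |  -1015/12 ]
[ 0    0     0  -3613/1095  |  3613/219 ]
Back-substitution:
x_4 = (3613/219) / (-3613/1095) = -5
x_3 = (-1015/12 - (-4/3)*(-5)) / (73/4) = -5
x_2 = (25/3 - (29)*(-5) - (-44/3)*(-5)) / -20 = -4
x_1 = (46 - (-9)*(-4) - (9)*(-5) - (-8)*(-5)) / 3 = 5

(5, -4, -5, -5)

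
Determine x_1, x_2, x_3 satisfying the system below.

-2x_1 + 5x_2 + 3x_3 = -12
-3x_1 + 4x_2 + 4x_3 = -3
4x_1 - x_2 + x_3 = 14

(1, -5, 5)

Forward elimination on [A|b]:
R2 <- R2 - (3/2)*R1:  [    0  -7/2  -1/2    15 ]
R3 <- R3 - (-2)*R1:  [   0    9    7  -10 ]
R3 <- R3 - (-18/7)*R2:  [     0      0   40/7  200/7 ]
Row echelon form:
[ -2     5     3  |    -12 ]
[  0  -7/2  -1/2  |     15 ]
[  0     0  40/7  |  200/7 ]
Back-substitution:
x_3 = (200/7) / (40/7) = 5
x_2 = (15 - (-1/2)*(5)) / (-7/2) = -5
x_1 = (-12 - (5)*(-5) - (3)*(5)) / -2 = 1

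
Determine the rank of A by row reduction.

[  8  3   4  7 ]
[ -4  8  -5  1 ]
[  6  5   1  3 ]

rank(A) = 3

Row reduction:
R2 <- R2 - (-1/2)*R1:  [    0  19/2    -3   9/2 ]
R3 <- R3 - (3/4)*R1:  [    0  11/4    -2  -9/4 ]
R3 <- R3 - (11/38)*R2:  [       0        0   -43/38  -135/38 ]
Row echelon form:
[ 8     3       4        7 ]
[ 0  19/2      -3      9/2 ]
[ 0     0  -43/38  -135/38 ]
Nonzero rows / pivot columns: 3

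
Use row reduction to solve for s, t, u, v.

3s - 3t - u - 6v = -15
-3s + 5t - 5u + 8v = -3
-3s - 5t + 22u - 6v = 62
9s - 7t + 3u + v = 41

Forward elimination on [A|b]:
R2 <- R2 - (-1)*R1:  [   0    2   -6    2  -18 ]
R3 <- R3 - (-1)*R1:  [   0   -8   21  -12   47 ]
R4 <- R4 - (3)*R1:  [  0   2   6  19  86 ]
R3 <- R3 - (-4)*R2:  [   0    0   -3   -4  -25 ]
R4 <- R4 - (1)*R2:  [   0    0   12   17  104 ]
R4 <- R4 - (-4)*R3:  [ 0  0  0  1  4 ]
Row echelon form:
[ 3  -3  -1  -6  |  -15 ]
[ 0   2  -6   2  |  -18 ]
[ 0   0  -3  -4  |  -25 ]
[ 0   0   0   1  |    4 ]
Back-substitution:
v = (4) / 1 = 4
u = (-25 - (-4)*(4)) / -3 = 3
t = (-18 - (-6)*(3) - (2)*(4)) / 2 = -4
s = (-15 - (-3)*(-4) - (-1)*(3) - (-6)*(4)) / 3 = 0

(0, -4, 3, 4)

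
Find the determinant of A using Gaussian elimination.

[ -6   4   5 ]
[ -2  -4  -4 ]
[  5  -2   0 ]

Forward elimination:
R2 <- R2 - (1/3)*R1:  [     0  -16/3  -17/3 ]
R3 <- R3 - (-5/6)*R1:  [    0   4/3  25/6 ]
R3 <- R3 - (-1/4)*R2:  [    0     0  11/4 ]
Upper-triangular form:
[ -6      4      5 ]
[  0  -16/3  -17/3 ]
[  0      0   11/4 ]
det(A) = (-1)^0 * (-6) * (-16/3) * (11/4) = 88  (0 row swaps -> sign +1)

det(A) = 88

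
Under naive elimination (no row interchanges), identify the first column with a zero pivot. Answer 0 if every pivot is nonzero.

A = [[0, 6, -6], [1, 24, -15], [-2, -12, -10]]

first zero-pivot column = 1

Naive forward elimination:
Pivot entry (1,1) is zero but row 2 has 1 in column 1 -> naive elimination stops; a row interchange (e.g. R1 <-> R2) would be required here.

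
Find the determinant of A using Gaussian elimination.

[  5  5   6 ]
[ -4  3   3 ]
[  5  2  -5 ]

Forward elimination:
R2 <- R2 - (-4/5)*R1:  [    0     7  39/5 ]
R3 <- R3 - (1)*R1:  [   0   -3  -11 ]
R3 <- R3 - (-3/7)*R2:  [       0        0  -268/35 ]
Upper-triangular form:
[ 5  5        6 ]
[ 0  7     39/5 ]
[ 0  0  -268/35 ]
det(A) = (-1)^0 * (5) * (7) * (-268/35) = -268  (0 row swaps -> sign +1)

det(A) = -268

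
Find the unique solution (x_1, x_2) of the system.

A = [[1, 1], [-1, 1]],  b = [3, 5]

(-1, 4)

Forward elimination on [A|b]:
R2 <- R2 - (-1)*R1:  [ 0  2  8 ]
Row echelon form:
[ 1  1  |  3 ]
[ 0  2  |  8 ]
Back-substitution:
x_2 = (8) / 2 = 4
x_1 = (3 - (1)*(4)) / 1 = -1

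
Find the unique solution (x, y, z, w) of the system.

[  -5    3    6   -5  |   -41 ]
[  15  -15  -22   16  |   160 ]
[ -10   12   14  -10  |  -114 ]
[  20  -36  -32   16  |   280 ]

Forward elimination on [A|b]:
R2 <- R2 - (-3)*R1:  [  0  -6  -4   1  37 ]
R3 <- R3 - (2)*R1:  [   0    6    2    0  -32 ]
R4 <- R4 - (-4)*R1:  [   0  -24   -8   -4  116 ]
R3 <- R3 - (-1)*R2:  [  0   0  -2   1   5 ]
R4 <- R4 - (4)*R2:  [   0    0    8   -8  -32 ]
R4 <- R4 - (-4)*R3:  [   0    0    0   -4  -12 ]
Row echelon form:
[ -5   3   6  -5  |  -41 ]
[  0  -6  -4   1  |   37 ]
[  0   0  -2   1  |    5 ]
[  0   0   0  -4  |  -12 ]
Back-substitution:
w = (-12) / -4 = 3
z = (5 - (1)*(3)) / -2 = -1
y = (37 - (-4)*(-1) - (1)*(3)) / -6 = -5
x = (-41 - (3)*(-5) - (6)*(-1) - (-5)*(3)) / -5 = 1

(1, -5, -1, 3)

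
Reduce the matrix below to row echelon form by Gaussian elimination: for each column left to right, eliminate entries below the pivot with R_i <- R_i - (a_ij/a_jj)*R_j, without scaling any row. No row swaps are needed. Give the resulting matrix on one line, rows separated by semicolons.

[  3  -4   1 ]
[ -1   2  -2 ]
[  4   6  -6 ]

Forward elimination:
R2 <- R2 - (-1/3)*R1:  [    0   2/3  -5/3 ]
R3 <- R3 - (4/3)*R1:  [     0   34/3  -22/3 ]
R3 <- R3 - (17)*R2:  [  0   0  21 ]
Row echelon form:
[ 3   -4     1 ]
[ 0  2/3  -5/3 ]
[ 0    0    21 ]

REF = [3 -4 1; 0 2/3 -5/3; 0 0 21]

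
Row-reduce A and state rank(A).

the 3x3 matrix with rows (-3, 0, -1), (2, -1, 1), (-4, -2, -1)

Row reduction:
R2 <- R2 - (-2/3)*R1:  [   0   -1  1/3 ]
R3 <- R3 - (4/3)*R1:  [   0   -2  1/3 ]
R3 <- R3 - (2)*R2:  [    0     0  -1/3 ]
Row echelon form:
[ -3   0    -1 ]
[  0  -1   1/3 ]
[  0   0  -1/3 ]
Nonzero rows / pivot columns: 3

rank(A) = 3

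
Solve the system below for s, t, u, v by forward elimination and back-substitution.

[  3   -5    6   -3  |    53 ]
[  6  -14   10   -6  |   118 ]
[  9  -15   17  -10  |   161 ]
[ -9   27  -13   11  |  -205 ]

(3, -4, 2, -4)

Forward elimination on [A|b]:
R2 <- R2 - (2)*R1:  [  0  -4  -2   0  12 ]
R3 <- R3 - (3)*R1:  [  0   0  -1  -1   2 ]
R4 <- R4 - (-3)*R1:  [   0   12    5    2  -46 ]
R4 <- R4 - (-3)*R2:  [   0    0   -1    2  -10 ]
R4 <- R4 - (1)*R3:  [   0    0    0    3  -12 ]
Row echelon form:
[ 3  -5   6  -3  |   53 ]
[ 0  -4  -2   0  |   12 ]
[ 0   0  -1  -1  |    2 ]
[ 0   0   0   3  |  -12 ]
Back-substitution:
v = (-12) / 3 = -4
u = (2 - (-1)*(-4)) / -1 = 2
t = (12 - (-2)*(2)) / -4 = -4
s = (53 - (-5)*(-4) - (6)*(2) - (-3)*(-4)) / 3 = 3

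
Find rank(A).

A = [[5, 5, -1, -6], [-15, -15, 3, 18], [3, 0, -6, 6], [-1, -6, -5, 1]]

Row reduction:
R2 <- R2 - (-3)*R1:  [ 0  0  0  0 ]
R3 <- R3 - (3/5)*R1:  [     0     -3  -27/5   48/5 ]
R4 <- R4 - (-1/5)*R1:  [     0     -5  -26/5   -1/5 ]
R2 <-> R3   (pivot in column 2 was zero)
[ 5   5     -1    -6 ]
[ 0  -3  -27/5  48/5 ]
[ 0   0      0     0 ]
[ 0  -5  -26/5  -1/5 ]
R4 <- R4 - (5/3)*R2:  [     0      0   19/5  -81/5 ]
R3 <-> R4   (pivot in column 3 was zero)
[ 5   5     -1     -6 ]
[ 0  -3  -27/5   48/5 ]
[ 0   0   19/5  -81/5 ]
[ 0   0      0      0 ]
Row echelon form:
[ 5   5     -1     -6 ]
[ 0  -3  -27/5   48/5 ]
[ 0   0   19/5  -81/5 ]
[ 0   0      0      0 ]
Nonzero rows / pivot columns: 3

rank(A) = 3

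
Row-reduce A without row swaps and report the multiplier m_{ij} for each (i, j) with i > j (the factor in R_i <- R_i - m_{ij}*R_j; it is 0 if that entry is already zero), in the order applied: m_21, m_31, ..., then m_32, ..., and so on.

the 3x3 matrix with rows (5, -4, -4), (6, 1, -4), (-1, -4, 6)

multipliers: 6/5, -1/5, -24/29

Forward elimination:
R2 <- R2 - (6/5)*R1:  [    0  29/5   4/5 ]
R3 <- R3 - (-1/5)*R1:  [     0  -24/5   26/5 ]
R3 <- R3 - (-24/29)*R2:  [      0       0  170/29 ]
Multipliers (in order of application): m_{21} = 6/5, m_{31} = -1/5, m_{32} = -24/29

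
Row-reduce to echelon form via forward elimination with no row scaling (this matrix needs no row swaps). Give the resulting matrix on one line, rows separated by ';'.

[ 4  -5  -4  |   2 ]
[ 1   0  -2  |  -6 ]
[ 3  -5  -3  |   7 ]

REF = [4 -5 -4 2; 0 5/4 -1 -13/2; 0 0 -1 -1]

Forward elimination:
R2 <- R2 - (1/4)*R1:  [     0    5/4     -1  -13/2 ]
R3 <- R3 - (3/4)*R1:  [    0  -5/4     0  11/2 ]
R3 <- R3 - (-1)*R2:  [  0   0  -1  -1 ]
Row echelon form:
[ 4   -5  -4  |      2 ]
[ 0  5/4  -1  |  -13/2 ]
[ 0    0  -1  |     -1 ]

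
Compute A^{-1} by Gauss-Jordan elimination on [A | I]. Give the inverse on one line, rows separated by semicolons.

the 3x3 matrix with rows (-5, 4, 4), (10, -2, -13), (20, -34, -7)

Gauss-Jordan on [A | I]:
R1 <- (1/-5)*R1:  [    1  -4/5  -4/5  |  -1/5     0     0 ]
R2 <- R2 - (10)*R1:  [  0   6  -5  |   2   1   0 ]
R3 <- R3 - (20)*R1:  [   0  -18    9  |    4    0    1 ]
R2 <- (1/6)*R2:  [    0     1  -5/6  |   1/3   1/6     0 ]
R1 <- R1 - (-4/5)*R2:  [      1       0  -22/15  |    1/15    2/15       0 ]
R3 <- R3 - (-18)*R2:  [  0   0  -6  |  10   3   1 ]
R3 <- (1/-6)*R3:  [    0     0     1  |  -5/3  -1/2  -1/6 ]
R1 <- R1 - (-22/15)*R3:  [       1        0        0  |  -107/45     -3/5   -11/45 ]
R2 <- R2 - (-5/6)*R3:  [      0       1       0  |  -19/18    -1/4   -5/36 ]
Right block of [I | A^{-1}] is the inverse:
[ -107/45  -3/5  -11/45 ]
[  -19/18  -1/4   -5/36 ]
[    -5/3  -1/2    -1/6 ]

inverse = [-107/45 -3/5 -11/45; -19/18 -1/4 -5/36; -5/3 -1/2 -1/6]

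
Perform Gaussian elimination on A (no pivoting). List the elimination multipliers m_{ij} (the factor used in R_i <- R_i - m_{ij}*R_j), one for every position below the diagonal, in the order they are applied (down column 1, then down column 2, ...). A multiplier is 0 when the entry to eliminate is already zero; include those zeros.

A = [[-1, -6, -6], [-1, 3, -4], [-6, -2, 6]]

multipliers: 1, 6, 34/9

Forward elimination:
R2 <- R2 - (1)*R1:  [ 0  9  2 ]
R3 <- R3 - (6)*R1:  [  0  34  42 ]
R3 <- R3 - (34/9)*R2:  [     0      0  310/9 ]
Multipliers (in order of application): m_{21} = 1, m_{31} = 6, m_{32} = 34/9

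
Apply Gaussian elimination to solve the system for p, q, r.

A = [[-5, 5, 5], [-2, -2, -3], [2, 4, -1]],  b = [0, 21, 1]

Forward elimination on [A|b]:
R2 <- R2 - (2/5)*R1:  [  0  -4  -5  21 ]
R3 <- R3 - (-2/5)*R1:  [ 0  6  1  1 ]
R3 <- R3 - (-3/2)*R2:  [     0      0  -13/2   65/2 ]
Row echelon form:
[ -5   5      5  |     0 ]
[  0  -4     -5  |    21 ]
[  0   0  -13/2  |  65/2 ]
Back-substitution:
r = (65/2) / (-13/2) = -5
q = (21 - (-5)*(-5)) / -4 = 1
p = (0 - (5)*(1) - (5)*(-5)) / -5 = -4

(-4, 1, -5)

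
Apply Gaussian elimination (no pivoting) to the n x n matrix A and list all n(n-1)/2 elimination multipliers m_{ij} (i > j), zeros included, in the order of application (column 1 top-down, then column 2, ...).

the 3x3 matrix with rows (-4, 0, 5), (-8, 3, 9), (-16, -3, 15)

multipliers: 2, 4, -1

Forward elimination:
R2 <- R2 - (2)*R1:  [  0   3  -1 ]
R3 <- R3 - (4)*R1:  [  0  -3  -5 ]
R3 <- R3 - (-1)*R2:  [  0   0  -6 ]
Multipliers (in order of application): m_{21} = 2, m_{31} = 4, m_{32} = -1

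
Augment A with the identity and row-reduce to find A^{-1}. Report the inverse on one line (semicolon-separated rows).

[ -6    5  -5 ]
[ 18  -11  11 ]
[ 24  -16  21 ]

Gauss-Jordan on [A | I]:
R1 <- (1/-6)*R1:  [    1  -5/6   5/6  |  -1/6     0     0 ]
R2 <- R2 - (18)*R1:  [  0   4  -4  |   3   1   0 ]
R3 <- R3 - (24)*R1:  [ 0  4  1  |  4  0  1 ]
R2 <- (1/4)*R2:  [   0    1   -1  |  3/4  1/4    0 ]
R1 <- R1 - (-5/6)*R2:  [     1      0      0  |  11/24   5/24      0 ]
R3 <- R3 - (4)*R2:  [  0   0   5  |   1  -1   1 ]
R3 <- (1/5)*R3:  [    0     0     1  |   1/5  -1/5   1/5 ]
R2 <- R2 - (-1)*R3:  [     0      1      0  |  19/20   1/20    1/5 ]
Right block of [I | A^{-1}] is the inverse:
[ 11/24  5/24    0 ]
[ 19/20  1/20  1/5 ]
[   1/5  -1/5  1/5 ]

inverse = [11/24 5/24 0; 19/20 1/20 1/5; 1/5 -1/5 1/5]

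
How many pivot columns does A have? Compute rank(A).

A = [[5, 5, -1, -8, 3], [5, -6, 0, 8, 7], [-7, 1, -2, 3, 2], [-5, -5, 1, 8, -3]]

rank(A) = 3

Row reduction:
R2 <- R2 - (1)*R1:  [   0  -11    1   16    4 ]
R3 <- R3 - (-7/5)*R1:  [     0      8  -17/5  -41/5   31/5 ]
R4 <- R4 - (-1)*R1:  [ 0  0  0  0  0 ]
R3 <- R3 - (-8/11)*R2:  [       0        0  -147/55   189/55   501/55 ]
Row echelon form:
[ 5    5       -1      -8       3 ]
[ 0  -11        1      16       4 ]
[ 0    0  -147/55  189/55  501/55 ]
[ 0    0        0       0       0 ]
Nonzero rows / pivot columns: 3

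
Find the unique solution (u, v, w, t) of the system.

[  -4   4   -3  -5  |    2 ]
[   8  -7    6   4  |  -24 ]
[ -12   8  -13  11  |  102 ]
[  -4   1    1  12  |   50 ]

Forward elimination on [A|b]:
R2 <- R2 - (-2)*R1:  [   0    1    0   -6  -20 ]
R3 <- R3 - (3)*R1:  [  0  -4  -4  26  96 ]
R4 <- R4 - (1)*R1:  [  0  -3   4  17  48 ]
R3 <- R3 - (-4)*R2:  [  0   0  -4   2  16 ]
R4 <- R4 - (-3)*R2:  [   0    0    4   -1  -12 ]
R4 <- R4 - (-1)*R3:  [ 0  0  0  1  4 ]
Row echelon form:
[ -4  4  -3  -5  |    2 ]
[  0  1   0  -6  |  -20 ]
[  0  0  -4   2  |   16 ]
[  0  0   0   1  |    4 ]
Back-substitution:
t = (4) / 1 = 4
w = (16 - (2)*(4)) / -4 = -2
v = (-20 - (-6)*(4)) / 1 = 4
u = (2 - (4)*(4) - (-3)*(-2) - (-5)*(4)) / -4 = 0

(0, 4, -2, 4)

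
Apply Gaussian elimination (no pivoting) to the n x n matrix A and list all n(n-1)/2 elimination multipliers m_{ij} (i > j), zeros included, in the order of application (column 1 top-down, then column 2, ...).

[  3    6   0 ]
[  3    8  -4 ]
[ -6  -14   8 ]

multipliers: 1, -2, -1

Forward elimination:
R2 <- R2 - (1)*R1:  [  0   2  -4 ]
R3 <- R3 - (-2)*R1:  [  0  -2   8 ]
R3 <- R3 - (-1)*R2:  [ 0  0  4 ]
Multipliers (in order of application): m_{21} = 1, m_{31} = -2, m_{32} = -1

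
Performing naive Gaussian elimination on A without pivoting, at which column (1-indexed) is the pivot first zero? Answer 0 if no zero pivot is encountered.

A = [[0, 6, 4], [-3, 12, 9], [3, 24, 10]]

Naive forward elimination:
Pivot entry (1,1) is zero but row 2 has -3 in column 1 -> naive elimination stops; a row interchange (e.g. R1 <-> R2) would be required here.

first zero-pivot column = 1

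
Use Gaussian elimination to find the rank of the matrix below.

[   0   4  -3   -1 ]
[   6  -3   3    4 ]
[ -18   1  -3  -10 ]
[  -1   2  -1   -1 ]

Row reduction:
R1 <-> R2   (pivot in column 1 was zero)
[   6  -3   3    4 ]
[   0   4  -3   -1 ]
[ -18   1  -3  -10 ]
[  -1   2  -1   -1 ]
R3 <- R3 - (-3)*R1:  [  0  -8   6   2 ]
R4 <- R4 - (-1/6)*R1:  [    0   3/2  -1/2  -1/3 ]
R3 <- R3 - (-2)*R2:  [ 0  0  0  0 ]
R4 <- R4 - (3/8)*R2:  [    0     0   5/8  1/24 ]
R3 <-> R4   (pivot in column 3 was zero)
[ 6  -3    3     4 ]
[ 0   4   -3    -1 ]
[ 0   0  5/8  1/24 ]
[ 0   0    0     0 ]
Row echelon form:
[ 6  -3    3     4 ]
[ 0   4   -3    -1 ]
[ 0   0  5/8  1/24 ]
[ 0   0    0     0 ]
Nonzero rows / pivot columns: 3

rank(A) = 3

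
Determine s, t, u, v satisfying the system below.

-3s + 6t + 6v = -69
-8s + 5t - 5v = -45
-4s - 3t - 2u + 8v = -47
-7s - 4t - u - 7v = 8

(5, -5, 5, -4)

Forward elimination on [A|b]:
R2 <- R2 - (8/3)*R1:  [   0  -11    0  -21  139 ]
R3 <- R3 - (4/3)*R1:  [   0  -11   -2    0   45 ]
R4 <- R4 - (7/3)*R1:  [   0  -18   -1  -21  169 ]
R3 <- R3 - (1)*R2:  [   0    0   -2   21  -94 ]
R4 <- R4 - (18/11)*R2:  [       0        0       -1   147/11  -643/11 ]
R4 <- R4 - (1/2)*R3:  [       0        0        0    63/22  -126/11 ]
Row echelon form:
[ -3    6   0      6  |      -69 ]
[  0  -11   0    -21  |      139 ]
[  0    0  -2     21  |      -94 ]
[  0    0   0  63/22  |  -126/11 ]
Back-substitution:
v = (-126/11) / (63/22) = -4
u = (-94 - (21)*(-4)) / -2 = 5
t = (139 - (-21)*(-4)) / -11 = -5
s = (-69 - (6)*(-5) - (6)*(-4)) / -3 = 5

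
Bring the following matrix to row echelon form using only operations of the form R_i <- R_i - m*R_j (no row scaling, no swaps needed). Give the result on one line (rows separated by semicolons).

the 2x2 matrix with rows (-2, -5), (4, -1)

Forward elimination:
R2 <- R2 - (-2)*R1:  [   0  -11 ]
Row echelon form:
[ -2   -5 ]
[  0  -11 ]

REF = [-2 -5; 0 -11]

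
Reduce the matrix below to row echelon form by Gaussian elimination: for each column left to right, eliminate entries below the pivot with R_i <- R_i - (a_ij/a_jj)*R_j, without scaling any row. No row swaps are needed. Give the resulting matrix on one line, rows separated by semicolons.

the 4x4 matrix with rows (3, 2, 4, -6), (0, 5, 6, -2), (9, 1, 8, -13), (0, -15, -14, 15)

REF = [3 2 4 -6; 0 5 6 -2; 0 0 2 3; 0 0 0 3]

Forward elimination:
R3 <- R3 - (3)*R1:  [  0  -5  -4   5 ]
R3 <- R3 - (-1)*R2:  [ 0  0  2  3 ]
R4 <- R4 - (-3)*R2:  [ 0  0  4  9 ]
R4 <- R4 - (2)*R3:  [ 0  0  0  3 ]
Row echelon form:
[ 3  2  4  -6 ]
[ 0  5  6  -2 ]
[ 0  0  2   3 ]
[ 0  0  0   3 ]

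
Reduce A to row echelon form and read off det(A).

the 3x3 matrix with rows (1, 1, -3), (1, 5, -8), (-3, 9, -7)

det(A) = -4

Forward elimination:
R2 <- R2 - (1)*R1:  [  0   4  -5 ]
R3 <- R3 - (-3)*R1:  [   0   12  -16 ]
R3 <- R3 - (3)*R2:  [  0   0  -1 ]
Upper-triangular form:
[ 1  1  -3 ]
[ 0  4  -5 ]
[ 0  0  -1 ]
det(A) = (-1)^0 * (1) * (4) * (-1) = -4  (0 row swaps -> sign +1)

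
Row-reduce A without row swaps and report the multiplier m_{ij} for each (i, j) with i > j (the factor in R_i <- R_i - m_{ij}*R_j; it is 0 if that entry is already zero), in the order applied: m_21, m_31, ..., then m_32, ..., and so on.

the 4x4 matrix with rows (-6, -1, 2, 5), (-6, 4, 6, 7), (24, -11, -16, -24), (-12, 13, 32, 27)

multipliers: 1, -4, 2, -3, 3, 4

Forward elimination:
R2 <- R2 - (1)*R1:  [ 0  5  4  2 ]
R3 <- R3 - (-4)*R1:  [   0  -15   -8   -4 ]
R4 <- R4 - (2)*R1:  [  0  15  28  17 ]
R3 <- R3 - (-3)*R2:  [ 0  0  4  2 ]
R4 <- R4 - (3)*R2:  [  0   0  16  11 ]
R4 <- R4 - (4)*R3:  [ 0  0  0  3 ]
Multipliers (in order of application): m_{21} = 1, m_{31} = -4, m_{41} = 2, m_{32} = -3, m_{42} = 3, m_{43} = 4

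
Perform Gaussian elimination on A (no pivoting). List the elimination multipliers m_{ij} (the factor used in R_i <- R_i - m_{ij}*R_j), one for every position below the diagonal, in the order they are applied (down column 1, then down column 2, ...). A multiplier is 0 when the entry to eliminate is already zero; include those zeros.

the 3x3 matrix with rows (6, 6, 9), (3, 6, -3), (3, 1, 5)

multipliers: 1/2, 1/2, -2/3

Forward elimination:
R2 <- R2 - (1/2)*R1:  [     0      3  -15/2 ]
R3 <- R3 - (1/2)*R1:  [   0   -2  1/2 ]
R3 <- R3 - (-2/3)*R2:  [    0     0  -9/2 ]
Multipliers (in order of application): m_{21} = 1/2, m_{31} = 1/2, m_{32} = -2/3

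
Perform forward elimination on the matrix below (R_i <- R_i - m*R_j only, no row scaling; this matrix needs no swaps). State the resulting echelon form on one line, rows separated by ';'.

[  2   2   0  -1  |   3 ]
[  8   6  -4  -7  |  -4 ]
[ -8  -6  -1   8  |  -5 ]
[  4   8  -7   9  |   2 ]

Forward elimination:
R2 <- R2 - (4)*R1:  [   0   -2   -4   -3  -16 ]
R3 <- R3 - (-4)*R1:  [  0   2  -1   4   7 ]
R4 <- R4 - (2)*R1:  [  0   4  -7  11  -4 ]
R3 <- R3 - (-1)*R2:  [  0   0  -5   1  -9 ]
R4 <- R4 - (-2)*R2:  [   0    0  -15    5  -36 ]
R4 <- R4 - (3)*R3:  [  0   0   0   2  -9 ]
Row echelon form:
[ 2   2   0  -1  |    3 ]
[ 0  -2  -4  -3  |  -16 ]
[ 0   0  -5   1  |   -9 ]
[ 0   0   0   2  |   -9 ]

REF = [2 2 0 -1 3; 0 -2 -4 -3 -16; 0 0 -5 1 -9; 0 0 0 2 -9]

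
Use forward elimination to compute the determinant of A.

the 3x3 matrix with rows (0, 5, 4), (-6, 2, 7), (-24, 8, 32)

Forward elimination:
R1 <-> R2   (pivot in column 1 was zero)
[  -6  2   7 ]
[   0  5   4 ]
[ -24  8  32 ]
R3 <- R3 - (4)*R1:  [ 0  0  4 ]
Upper-triangular form:
[ -6  2  7 ]
[  0  5  4 ]
[  0  0  4 ]
det(A) = (-1)^1 * (-6) * (5) * (4) = 120  (1 row swap -> sign -1)

det(A) = 120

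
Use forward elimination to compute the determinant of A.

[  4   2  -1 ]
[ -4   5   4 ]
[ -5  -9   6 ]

det(A) = 211

Forward elimination:
R2 <- R2 - (-1)*R1:  [ 0  7  3 ]
R3 <- R3 - (-5/4)*R1:  [     0  -13/2   19/4 ]
R3 <- R3 - (-13/14)*R2:  [      0       0  211/28 ]
Upper-triangular form:
[ 4  2      -1 ]
[ 0  7       3 ]
[ 0  0  211/28 ]
det(A) = (-1)^0 * (4) * (7) * (211/28) = 211  (0 row swaps -> sign +1)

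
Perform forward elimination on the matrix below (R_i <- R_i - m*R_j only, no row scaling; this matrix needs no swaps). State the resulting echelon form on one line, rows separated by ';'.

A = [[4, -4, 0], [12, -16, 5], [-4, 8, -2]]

REF = [4 -4 0; 0 -4 5; 0 0 3]

Forward elimination:
R2 <- R2 - (3)*R1:  [  0  -4   5 ]
R3 <- R3 - (-1)*R1:  [  0   4  -2 ]
R3 <- R3 - (-1)*R2:  [ 0  0  3 ]
Row echelon form:
[ 4  -4  0 ]
[ 0  -4  5 ]
[ 0   0  3 ]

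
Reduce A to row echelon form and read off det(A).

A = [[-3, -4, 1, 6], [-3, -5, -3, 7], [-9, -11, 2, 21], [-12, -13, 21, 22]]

det(A) = -75

Forward elimination:
R2 <- R2 - (1)*R1:  [  0  -1  -4   1 ]
R3 <- R3 - (3)*R1:  [  0   1  -1   3 ]
R4 <- R4 - (4)*R1:  [  0   3  17  -2 ]
R3 <- R3 - (-1)*R2:  [  0   0  -5   4 ]
R4 <- R4 - (-3)*R2:  [ 0  0  5  1 ]
R4 <- R4 - (-1)*R3:  [ 0  0  0  5 ]
Upper-triangular form:
[ -3  -4   1  6 ]
[  0  -1  -4  1 ]
[  0   0  -5  4 ]
[  0   0   0  5 ]
det(A) = (-1)^0 * (-3) * (-1) * (-5) * (5) = -75  (0 row swaps -> sign +1)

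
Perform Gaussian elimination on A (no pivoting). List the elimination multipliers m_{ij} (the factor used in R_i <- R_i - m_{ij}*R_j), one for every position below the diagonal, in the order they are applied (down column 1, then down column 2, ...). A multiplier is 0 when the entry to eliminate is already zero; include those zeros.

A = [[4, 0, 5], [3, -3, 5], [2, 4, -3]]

Forward elimination:
R2 <- R2 - (3/4)*R1:  [   0   -3  5/4 ]
R3 <- R3 - (1/2)*R1:  [     0      4  -11/2 ]
R3 <- R3 - (-4/3)*R2:  [     0      0  -23/6 ]
Multipliers (in order of application): m_{21} = 3/4, m_{31} = 1/2, m_{32} = -4/3

multipliers: 3/4, 1/2, -4/3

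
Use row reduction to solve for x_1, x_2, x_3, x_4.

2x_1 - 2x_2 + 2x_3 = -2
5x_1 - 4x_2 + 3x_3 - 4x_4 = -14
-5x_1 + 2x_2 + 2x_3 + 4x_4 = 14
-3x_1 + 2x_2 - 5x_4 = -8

(-4, -5, -2, 2)

Forward elimination on [A|b]:
R2 <- R2 - (5/2)*R1:  [  0   1  -2  -4  -9 ]
R3 <- R3 - (-5/2)*R1:  [  0  -3   7   4   9 ]
R4 <- R4 - (-3/2)*R1:  [   0   -1    3   -5  -11 ]
R3 <- R3 - (-3)*R2:  [   0    0    1   -8  -18 ]
R4 <- R4 - (-1)*R2:  [   0    0    1   -9  -20 ]
R4 <- R4 - (1)*R3:  [  0   0   0  -1  -2 ]
Row echelon form:
[ 2  -2   2   0  |   -2 ]
[ 0   1  -2  -4  |   -9 ]
[ 0   0   1  -8  |  -18 ]
[ 0   0   0  -1  |   -2 ]
Back-substitution:
x_4 = (-2) / -1 = 2
x_3 = (-18 - (-8)*(2)) / 1 = -2
x_2 = (-9 - (-2)*(-2) - (-4)*(2)) / 1 = -5
x_1 = (-2 - (-2)*(-5) - (2)*(-2)) / 2 = -4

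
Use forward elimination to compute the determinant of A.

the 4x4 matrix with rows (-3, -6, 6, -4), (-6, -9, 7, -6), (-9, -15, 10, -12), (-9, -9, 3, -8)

det(A) = -54

Forward elimination:
R2 <- R2 - (2)*R1:  [  0   3  -5   2 ]
R3 <- R3 - (3)*R1:  [  0   3  -8   0 ]
R4 <- R4 - (3)*R1:  [   0    9  -15    4 ]
R3 <- R3 - (1)*R2:  [  0   0  -3  -2 ]
R4 <- R4 - (3)*R2:  [  0   0   0  -2 ]
Upper-triangular form:
[ -3  -6   6  -4 ]
[  0   3  -5   2 ]
[  0   0  -3  -2 ]
[  0   0   0  -2 ]
det(A) = (-1)^0 * (-3) * (3) * (-3) * (-2) = -54  (0 row swaps -> sign +1)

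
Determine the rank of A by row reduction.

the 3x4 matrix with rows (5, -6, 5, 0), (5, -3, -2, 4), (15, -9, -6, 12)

rank(A) = 2

Row reduction:
R2 <- R2 - (1)*R1:  [  0   3  -7   4 ]
R3 <- R3 - (3)*R1:  [   0    9  -21   12 ]
R3 <- R3 - (3)*R2:  [ 0  0  0  0 ]
Row echelon form:
[ 5  -6   5  0 ]
[ 0   3  -7  4 ]
[ 0   0   0  0 ]
Nonzero rows / pivot columns: 2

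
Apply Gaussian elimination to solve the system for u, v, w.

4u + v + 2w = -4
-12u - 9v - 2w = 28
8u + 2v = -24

Forward elimination on [A|b]:
R2 <- R2 - (-3)*R1:  [  0  -6   4  16 ]
R3 <- R3 - (2)*R1:  [   0    0   -4  -16 ]
Row echelon form:
[ 4   1   2  |   -4 ]
[ 0  -6   4  |   16 ]
[ 0   0  -4  |  -16 ]
Back-substitution:
w = (-16) / -4 = 4
v = (16 - (4)*(4)) / -6 = 0
u = (-4 - (1)*(0) - (2)*(4)) / 4 = -3

(-3, 0, 4)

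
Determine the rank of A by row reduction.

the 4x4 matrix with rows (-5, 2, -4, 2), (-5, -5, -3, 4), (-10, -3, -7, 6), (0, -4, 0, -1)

rank(A) = 3

Row reduction:
R2 <- R2 - (1)*R1:  [  0  -7   1   2 ]
R3 <- R3 - (2)*R1:  [  0  -7   1   2 ]
R3 <- R3 - (1)*R2:  [ 0  0  0  0 ]
R4 <- R4 - (4/7)*R2:  [     0      0   -4/7  -15/7 ]
R3 <-> R4   (pivot in column 3 was zero)
[ -5   2    -4      2 ]
[  0  -7     1      2 ]
[  0   0  -4/7  -15/7 ]
[  0   0     0      0 ]
Row echelon form:
[ -5   2    -4      2 ]
[  0  -7     1      2 ]
[  0   0  -4/7  -15/7 ]
[  0   0     0      0 ]
Nonzero rows / pivot columns: 3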